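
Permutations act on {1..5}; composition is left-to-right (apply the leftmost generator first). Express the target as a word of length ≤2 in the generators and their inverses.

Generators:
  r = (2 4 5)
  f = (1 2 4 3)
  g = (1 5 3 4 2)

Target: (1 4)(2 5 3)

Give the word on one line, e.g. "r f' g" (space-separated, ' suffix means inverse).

  after f': (1 3 4 2)
  after g: (1 4)(2 5 3)

f' g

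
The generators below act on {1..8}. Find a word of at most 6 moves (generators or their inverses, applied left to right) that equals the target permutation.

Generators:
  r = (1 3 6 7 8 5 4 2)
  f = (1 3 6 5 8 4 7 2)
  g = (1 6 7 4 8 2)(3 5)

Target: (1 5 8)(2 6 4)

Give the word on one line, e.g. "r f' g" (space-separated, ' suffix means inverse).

f' g f g'

  after f': (1 2 7 4 8 5 6 3)
  after g: (2 4)(3 6 5 7 8)
  after f: (1 3 5 2 7 4)(6 8)
  after g': (1 5 8)(2 6 4)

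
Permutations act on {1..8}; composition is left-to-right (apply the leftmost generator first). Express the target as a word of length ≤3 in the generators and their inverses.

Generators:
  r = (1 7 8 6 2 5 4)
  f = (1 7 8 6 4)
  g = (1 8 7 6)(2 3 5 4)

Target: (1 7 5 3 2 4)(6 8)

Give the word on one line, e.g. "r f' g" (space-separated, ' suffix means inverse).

  after f': (1 4 6 8 7)
  after f': (1 6 7 4 8)
  after g': (1 7 5 3 2 4)(6 8)

f' f' g'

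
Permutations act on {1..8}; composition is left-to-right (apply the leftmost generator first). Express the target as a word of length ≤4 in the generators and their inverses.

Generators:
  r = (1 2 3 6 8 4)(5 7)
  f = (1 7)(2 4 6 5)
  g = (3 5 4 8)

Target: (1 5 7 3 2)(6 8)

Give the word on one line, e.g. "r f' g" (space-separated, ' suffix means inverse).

r' g'

  after r': (1 4 8 6 3 2)(5 7)
  after g': (1 5 7 3 2)(6 8)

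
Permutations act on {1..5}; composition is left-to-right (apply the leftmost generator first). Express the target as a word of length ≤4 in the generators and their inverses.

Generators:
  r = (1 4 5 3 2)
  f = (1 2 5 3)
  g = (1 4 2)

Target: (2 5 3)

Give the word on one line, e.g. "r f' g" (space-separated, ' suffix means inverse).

  after g: (1 4 2)
  after g: (1 2 4)
  after r: (2 5 3)

g g r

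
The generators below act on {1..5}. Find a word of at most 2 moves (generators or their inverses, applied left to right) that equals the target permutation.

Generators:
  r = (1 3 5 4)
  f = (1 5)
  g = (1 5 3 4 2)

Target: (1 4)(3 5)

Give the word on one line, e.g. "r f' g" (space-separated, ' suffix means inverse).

r' f

  after r': (1 4 5 3)
  after f: (1 4)(3 5)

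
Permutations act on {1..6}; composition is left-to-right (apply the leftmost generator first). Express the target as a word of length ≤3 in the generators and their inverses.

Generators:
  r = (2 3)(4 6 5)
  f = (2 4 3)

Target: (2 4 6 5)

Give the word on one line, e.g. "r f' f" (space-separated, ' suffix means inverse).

r f'

  after r: (2 3)(4 6 5)
  after f': (2 4 6 5)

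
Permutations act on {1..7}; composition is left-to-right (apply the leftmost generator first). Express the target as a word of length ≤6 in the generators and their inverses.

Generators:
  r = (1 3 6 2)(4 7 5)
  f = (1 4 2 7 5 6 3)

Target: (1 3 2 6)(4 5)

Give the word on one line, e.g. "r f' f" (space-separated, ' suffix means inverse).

  after r': (1 2 6 3)(4 5 7)
  after f: (1 7 2 3 4 6)
  after r': (1 4 3 5 7 6 2)
  after f': (2 3 7 5)(4 6)
  after f': (1 3 2 6)(4 5)

r' f r' f' f'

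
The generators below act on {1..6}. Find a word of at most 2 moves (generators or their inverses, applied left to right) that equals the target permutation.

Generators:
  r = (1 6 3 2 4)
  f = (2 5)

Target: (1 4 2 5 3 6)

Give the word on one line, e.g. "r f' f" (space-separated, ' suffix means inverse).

f' r'

  after f': (2 5)
  after r': (1 4 2 5 3 6)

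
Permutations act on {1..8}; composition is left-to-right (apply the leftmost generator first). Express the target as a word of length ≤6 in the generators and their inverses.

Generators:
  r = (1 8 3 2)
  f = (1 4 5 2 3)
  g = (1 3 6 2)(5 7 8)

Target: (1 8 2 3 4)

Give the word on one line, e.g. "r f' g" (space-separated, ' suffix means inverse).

f' r f r'

  after f': (1 3 2 5 4)
  after r: (1 2 5 4 8 3)
  after f: (1 3 4 8)
  after r': (1 8 2 3 4)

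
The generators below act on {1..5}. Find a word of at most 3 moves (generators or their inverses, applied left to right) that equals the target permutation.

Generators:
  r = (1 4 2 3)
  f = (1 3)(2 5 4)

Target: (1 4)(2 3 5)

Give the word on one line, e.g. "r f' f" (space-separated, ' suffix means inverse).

r r f'

  after r: (1 4 2 3)
  after r: (1 2)(3 4)
  after f': (1 4)(2 3 5)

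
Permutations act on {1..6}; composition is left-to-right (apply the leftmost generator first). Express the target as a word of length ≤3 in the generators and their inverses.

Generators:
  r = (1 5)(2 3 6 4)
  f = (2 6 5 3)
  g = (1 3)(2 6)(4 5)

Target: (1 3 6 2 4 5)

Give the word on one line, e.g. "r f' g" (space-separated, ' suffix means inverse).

r' f

  after r': (1 5)(2 4 6 3)
  after f: (1 3 6 2 4 5)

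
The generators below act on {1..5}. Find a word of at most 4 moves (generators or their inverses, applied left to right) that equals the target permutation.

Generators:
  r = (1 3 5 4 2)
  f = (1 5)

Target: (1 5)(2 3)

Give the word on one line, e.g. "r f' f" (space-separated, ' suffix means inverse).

f r f r'

  after f: (1 5)
  after r: (1 4 2)(3 5)
  after f: (1 4 2 5 3)
  after r': (1 5)(2 3)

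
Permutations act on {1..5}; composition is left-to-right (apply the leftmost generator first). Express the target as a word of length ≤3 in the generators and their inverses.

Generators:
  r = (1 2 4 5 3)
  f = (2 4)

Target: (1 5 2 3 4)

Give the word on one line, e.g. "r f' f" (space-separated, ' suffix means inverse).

r' r'

  after r': (1 3 5 4 2)
  after r': (1 5 2 3 4)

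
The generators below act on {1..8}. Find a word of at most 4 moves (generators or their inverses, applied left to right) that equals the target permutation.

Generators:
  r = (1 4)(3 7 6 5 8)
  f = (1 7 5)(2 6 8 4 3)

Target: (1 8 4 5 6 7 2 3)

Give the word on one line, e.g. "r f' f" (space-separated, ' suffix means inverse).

  after r: (1 4)(3 7 6 5 8)
  after f': (1 8 4 5 6 7 2 3)

r f'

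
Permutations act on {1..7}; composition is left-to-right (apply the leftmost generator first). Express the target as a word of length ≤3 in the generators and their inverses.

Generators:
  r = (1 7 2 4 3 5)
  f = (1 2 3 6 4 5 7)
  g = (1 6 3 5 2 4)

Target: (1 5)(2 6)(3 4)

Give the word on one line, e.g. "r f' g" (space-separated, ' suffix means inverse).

  after g': (1 4 2 5 3 6)
  after g': (1 2 3)(4 5 6)
  after g': (1 5)(2 6)(3 4)

g' g' g'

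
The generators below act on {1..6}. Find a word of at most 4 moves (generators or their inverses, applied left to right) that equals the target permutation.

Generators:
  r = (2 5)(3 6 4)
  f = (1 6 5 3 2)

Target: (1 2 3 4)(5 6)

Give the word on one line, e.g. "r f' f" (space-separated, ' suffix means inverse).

r r f'

  after r: (2 5)(3 6 4)
  after r: (3 4 6)
  after f': (1 2 3 4)(5 6)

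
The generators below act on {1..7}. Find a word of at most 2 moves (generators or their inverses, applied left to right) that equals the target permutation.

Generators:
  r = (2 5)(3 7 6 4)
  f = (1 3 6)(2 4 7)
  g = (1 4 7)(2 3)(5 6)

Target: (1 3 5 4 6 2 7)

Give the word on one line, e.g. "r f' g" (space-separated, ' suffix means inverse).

  after g: (1 4 7)(2 3)(5 6)
  after r: (1 3 5 4 6 2 7)

g r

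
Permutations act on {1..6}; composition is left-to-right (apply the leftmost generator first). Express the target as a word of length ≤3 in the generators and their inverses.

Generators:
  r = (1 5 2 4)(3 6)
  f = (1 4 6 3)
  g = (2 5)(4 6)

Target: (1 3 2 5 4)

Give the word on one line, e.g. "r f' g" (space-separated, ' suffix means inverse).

r' g' r'

  after r': (1 4 2 5)(3 6)
  after g': (1 6 3 4 5)
  after r': (1 3 2 5 4)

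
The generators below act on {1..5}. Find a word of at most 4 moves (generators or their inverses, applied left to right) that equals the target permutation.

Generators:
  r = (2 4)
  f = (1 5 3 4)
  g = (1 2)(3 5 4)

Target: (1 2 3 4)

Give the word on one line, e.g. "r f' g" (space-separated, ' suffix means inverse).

  after g: (1 2)(3 5 4)
  after f: (1 2 5)
  after f: (1 2 3 4)

g f f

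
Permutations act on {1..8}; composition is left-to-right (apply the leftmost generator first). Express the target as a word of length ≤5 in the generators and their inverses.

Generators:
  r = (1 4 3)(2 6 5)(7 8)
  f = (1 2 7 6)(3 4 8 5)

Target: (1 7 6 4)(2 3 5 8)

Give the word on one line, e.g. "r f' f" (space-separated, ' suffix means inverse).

r f r'

  after r: (1 4 3)(2 6 5)(7 8)
  after f: (1 8 6 3 2)(5 7)
  after r': (1 7 6 4)(2 3 5 8)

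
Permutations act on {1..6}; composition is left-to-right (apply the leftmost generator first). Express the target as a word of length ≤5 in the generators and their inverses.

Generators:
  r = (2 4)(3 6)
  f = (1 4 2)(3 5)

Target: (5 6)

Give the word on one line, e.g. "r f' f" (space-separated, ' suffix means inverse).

r' f f f r'

  after r': (2 4)(3 6)
  after f: (1 4)(3 6 5)
  after f: (1 2)(3 6)
  after f: (2 4)(3 6 5)
  after r': (5 6)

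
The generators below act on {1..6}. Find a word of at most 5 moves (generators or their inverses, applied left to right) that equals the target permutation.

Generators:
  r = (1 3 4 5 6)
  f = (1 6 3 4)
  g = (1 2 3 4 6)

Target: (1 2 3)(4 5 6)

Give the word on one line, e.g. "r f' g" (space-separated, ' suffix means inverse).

f g g f r

  after f: (1 6 3 4)
  after g: (2 3 6 4)
  after g: (1 2 4 3)
  after f: (1 2)(3 6)
  after r: (1 2 3)(4 5 6)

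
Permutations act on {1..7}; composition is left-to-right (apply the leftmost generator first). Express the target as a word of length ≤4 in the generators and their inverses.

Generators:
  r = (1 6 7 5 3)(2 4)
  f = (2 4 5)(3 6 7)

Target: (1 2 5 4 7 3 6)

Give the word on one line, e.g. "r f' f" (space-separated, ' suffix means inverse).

  after f: (2 4 5)(3 6 7)
  after r': (1 3)(4 7 5)
  after r': (1 5 2 4 6)
  after f: (1 2 5 4 7 3 6)

f r' r' f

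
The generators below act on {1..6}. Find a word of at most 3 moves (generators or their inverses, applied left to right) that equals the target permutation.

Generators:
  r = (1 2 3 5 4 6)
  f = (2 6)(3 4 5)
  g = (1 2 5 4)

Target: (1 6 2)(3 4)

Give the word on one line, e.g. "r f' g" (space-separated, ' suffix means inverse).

  after f: (2 6)(3 4 5)
  after g': (1 4 2 6)(3 5)
  after r: (1 6 2)(3 4)

f g' r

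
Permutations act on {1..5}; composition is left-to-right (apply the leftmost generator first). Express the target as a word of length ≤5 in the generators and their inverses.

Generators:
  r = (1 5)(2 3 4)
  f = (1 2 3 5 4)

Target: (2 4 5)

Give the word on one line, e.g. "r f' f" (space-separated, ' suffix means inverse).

  after r: (1 5)(2 3 4)
  after f: (1 4 3)(2 5)
  after r: (1 2)(3 5)
  after f': (2 4 5)

r f r f'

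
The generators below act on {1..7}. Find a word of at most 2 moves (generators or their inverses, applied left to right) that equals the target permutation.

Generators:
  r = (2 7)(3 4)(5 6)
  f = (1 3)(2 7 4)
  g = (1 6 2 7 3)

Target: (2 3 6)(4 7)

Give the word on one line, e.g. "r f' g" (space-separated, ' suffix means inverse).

f g

  after f: (1 3)(2 7 4)
  after g: (2 3 6)(4 7)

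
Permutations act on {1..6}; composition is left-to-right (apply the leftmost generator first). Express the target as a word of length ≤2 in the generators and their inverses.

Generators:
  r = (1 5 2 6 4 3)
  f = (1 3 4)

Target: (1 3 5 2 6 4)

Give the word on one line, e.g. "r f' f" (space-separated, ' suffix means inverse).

  after f': (1 4 3)
  after r: (1 3 5 2 6 4)

f' r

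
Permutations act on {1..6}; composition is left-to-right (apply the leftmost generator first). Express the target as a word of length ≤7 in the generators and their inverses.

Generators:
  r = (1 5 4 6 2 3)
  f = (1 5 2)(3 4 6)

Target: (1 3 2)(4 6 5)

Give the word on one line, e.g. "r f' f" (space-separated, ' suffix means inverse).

  after f': (1 2 5)(3 6 4)
  after r: (1 3 2 4)
  after f: (1 4 5 2 6 3)
  after r: (1 6)(3 5)
  after f: (1 3 2)(4 6 5)

f' r f r f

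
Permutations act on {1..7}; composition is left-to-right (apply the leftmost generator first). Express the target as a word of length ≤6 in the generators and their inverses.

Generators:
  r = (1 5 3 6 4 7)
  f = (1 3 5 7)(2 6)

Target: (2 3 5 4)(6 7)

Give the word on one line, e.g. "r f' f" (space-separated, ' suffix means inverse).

  after r': (1 7 4 6 3 5)
  after f: (2 6 5 3 7 4)
  after f: (1 3)(4 6 7)
  after f: (1 5 7 4 2 6)
  after r': (2 3 5 4)(6 7)

r' f f f r'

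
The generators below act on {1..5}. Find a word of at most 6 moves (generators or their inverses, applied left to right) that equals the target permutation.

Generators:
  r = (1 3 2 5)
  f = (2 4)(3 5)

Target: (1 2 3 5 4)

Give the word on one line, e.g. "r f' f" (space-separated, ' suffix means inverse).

  after f: (2 4)(3 5)
  after r: (1 3)(2 4 5)
  after f: (1 5 4 3)
  after r': (1 2 3 5 4)

f r f r'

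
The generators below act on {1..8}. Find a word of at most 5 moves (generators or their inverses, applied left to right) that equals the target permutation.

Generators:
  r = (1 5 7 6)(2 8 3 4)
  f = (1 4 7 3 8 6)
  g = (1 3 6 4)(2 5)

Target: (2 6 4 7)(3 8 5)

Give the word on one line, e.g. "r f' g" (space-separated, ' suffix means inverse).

g' f r r

  after g': (1 4 6 3)(2 5)
  after f: (1 7 3 4)(2 5)(6 8)
  after r: (1 6 3 2 7 4 5 8)
  after r: (2 6 4 7)(3 8 5)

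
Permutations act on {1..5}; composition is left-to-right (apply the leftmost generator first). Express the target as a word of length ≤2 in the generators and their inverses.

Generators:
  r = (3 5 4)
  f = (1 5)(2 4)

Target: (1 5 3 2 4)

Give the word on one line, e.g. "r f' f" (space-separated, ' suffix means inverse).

r' f

  after r': (3 4 5)
  after f: (1 5 3 2 4)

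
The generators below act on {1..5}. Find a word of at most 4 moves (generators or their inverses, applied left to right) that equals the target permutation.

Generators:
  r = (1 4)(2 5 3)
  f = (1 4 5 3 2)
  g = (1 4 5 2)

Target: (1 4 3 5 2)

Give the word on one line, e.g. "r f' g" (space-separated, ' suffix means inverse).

  after r: (1 4)(2 5 3)
  after f': (2 4)
  after r': (1 4 3 5 2)

r f' r'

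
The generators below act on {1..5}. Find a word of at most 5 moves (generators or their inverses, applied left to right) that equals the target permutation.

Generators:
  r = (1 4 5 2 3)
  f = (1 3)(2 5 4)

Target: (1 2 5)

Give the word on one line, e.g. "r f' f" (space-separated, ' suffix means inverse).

f' r r f' r

  after f': (1 3)(2 4 5)
  after r: (2 5 3 4)
  after r: (1 4 3 5)
  after f': (1 5 3 2 4)
  after r: (1 2 5)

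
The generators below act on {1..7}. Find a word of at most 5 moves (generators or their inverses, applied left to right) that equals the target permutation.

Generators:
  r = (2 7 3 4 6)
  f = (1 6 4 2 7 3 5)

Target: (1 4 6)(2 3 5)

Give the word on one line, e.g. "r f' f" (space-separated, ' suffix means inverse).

f' f' r r f

  after f': (1 5 3 7 2 4 6)
  after f': (1 3 2 6 5 7 4)
  after r: (1 4)(3 7 6 5)
  after r: (1 6 5 4)(2 7)
  after f: (1 4 6)(2 3 5)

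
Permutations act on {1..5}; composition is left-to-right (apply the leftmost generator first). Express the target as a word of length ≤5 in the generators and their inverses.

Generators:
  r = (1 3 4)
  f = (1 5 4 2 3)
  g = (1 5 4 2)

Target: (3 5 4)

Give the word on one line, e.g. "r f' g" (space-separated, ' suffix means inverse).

  after g: (1 5 4 2)
  after r: (1 5)(2 3 4)
  after r: (1 5 3)(2 4)
  after g: (1 4)(3 5)
  after r: (3 5 4)

g r r g r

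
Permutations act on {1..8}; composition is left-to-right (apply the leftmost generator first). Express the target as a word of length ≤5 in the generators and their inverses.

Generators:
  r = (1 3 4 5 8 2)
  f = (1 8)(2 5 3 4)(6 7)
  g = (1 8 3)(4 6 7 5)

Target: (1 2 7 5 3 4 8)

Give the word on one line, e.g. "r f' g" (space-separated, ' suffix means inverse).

  after r: (1 3 4 5 8 2)
  after g: (2 8)(3 6 7 5)
  after r': (1 2 5)(3 6 7 4)
  after g': (1 2 7 5 3 4 8)

r g r' g'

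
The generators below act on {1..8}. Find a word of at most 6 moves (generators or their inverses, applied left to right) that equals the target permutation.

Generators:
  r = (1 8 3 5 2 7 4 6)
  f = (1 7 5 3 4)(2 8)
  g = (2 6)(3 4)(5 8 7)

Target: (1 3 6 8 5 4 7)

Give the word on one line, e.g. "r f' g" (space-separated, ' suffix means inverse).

  after g': (2 6)(3 4)(5 7 8)
  after r': (1 6 5 2 4 8 3 7)
  after f': (1 6 7 4 2 3)(5 8)
  after r': (1 4 5)(2 8 3 6)
  after f': (1 3 6 8 5 4 7)

g' r' f' r' f'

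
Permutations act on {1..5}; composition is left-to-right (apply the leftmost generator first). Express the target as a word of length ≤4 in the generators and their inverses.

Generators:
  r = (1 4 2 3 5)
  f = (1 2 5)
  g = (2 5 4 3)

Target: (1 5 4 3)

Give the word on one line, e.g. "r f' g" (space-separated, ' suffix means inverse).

  after g': (2 3 4 5)
  after r': (1 5 4 3)

g' r'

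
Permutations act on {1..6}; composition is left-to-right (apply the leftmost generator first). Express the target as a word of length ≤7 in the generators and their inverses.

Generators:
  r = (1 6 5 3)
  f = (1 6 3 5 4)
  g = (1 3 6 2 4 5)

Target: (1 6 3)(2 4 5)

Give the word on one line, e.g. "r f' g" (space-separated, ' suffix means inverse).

  after r: (1 6 5 3)
  after f: (1 3 6 4)
  after r': (1 5 6 4 3)
  after g: (2 4 6 5)
  after r: (1 6 3)(2 4 5)

r f r' g r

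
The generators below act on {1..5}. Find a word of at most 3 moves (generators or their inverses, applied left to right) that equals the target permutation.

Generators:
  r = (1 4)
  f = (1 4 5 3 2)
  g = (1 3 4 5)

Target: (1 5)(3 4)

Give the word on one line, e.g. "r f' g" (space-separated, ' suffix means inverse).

  after r': (1 4)
  after g: (1 5)(3 4)

r' g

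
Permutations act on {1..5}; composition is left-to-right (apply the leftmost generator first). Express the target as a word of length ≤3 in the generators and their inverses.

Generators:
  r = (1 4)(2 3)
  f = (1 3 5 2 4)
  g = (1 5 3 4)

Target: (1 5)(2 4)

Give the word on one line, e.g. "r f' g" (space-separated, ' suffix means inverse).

f r' f'

  after f: (1 3 5 2 4)
  after r': (1 2)(3 5)
  after f': (1 5)(2 4)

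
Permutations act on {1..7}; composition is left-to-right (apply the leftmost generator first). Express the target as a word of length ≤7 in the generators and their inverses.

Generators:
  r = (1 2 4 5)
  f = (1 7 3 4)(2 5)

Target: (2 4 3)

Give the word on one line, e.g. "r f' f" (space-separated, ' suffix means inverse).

  after f': (1 4 3 7)(2 5)
  after r': (1 2 4 3 7 5)
  after f': (1 5 4 7 2 3)
  after r': (1 4 7)(2 3 5)
  after f: (2 4 3)

f' r' f' r' f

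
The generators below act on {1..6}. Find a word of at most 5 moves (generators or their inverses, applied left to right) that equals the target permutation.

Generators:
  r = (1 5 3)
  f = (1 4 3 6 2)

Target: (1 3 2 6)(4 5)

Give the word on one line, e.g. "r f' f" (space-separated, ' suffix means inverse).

  after r': (1 3 5)
  after r': (1 5 3)
  after f': (1 5 4)(2 6 3)
  after r': (2 6 5 4 3)
  after r': (1 3 2 6)(4 5)

r' r' f' r' r'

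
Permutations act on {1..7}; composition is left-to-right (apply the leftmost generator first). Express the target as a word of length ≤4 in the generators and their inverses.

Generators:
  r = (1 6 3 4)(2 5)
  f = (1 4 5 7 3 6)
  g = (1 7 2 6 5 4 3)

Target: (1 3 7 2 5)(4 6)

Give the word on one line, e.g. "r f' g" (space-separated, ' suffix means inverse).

f' r

  after f': (1 6 3 7 5 4)
  after r: (1 3 7 2 5)(4 6)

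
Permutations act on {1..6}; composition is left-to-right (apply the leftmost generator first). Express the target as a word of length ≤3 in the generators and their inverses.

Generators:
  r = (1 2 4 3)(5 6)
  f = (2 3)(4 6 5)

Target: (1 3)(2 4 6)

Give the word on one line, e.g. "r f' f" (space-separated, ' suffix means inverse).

f' r'

  after f': (2 3)(4 5 6)
  after r': (1 3)(2 4 6)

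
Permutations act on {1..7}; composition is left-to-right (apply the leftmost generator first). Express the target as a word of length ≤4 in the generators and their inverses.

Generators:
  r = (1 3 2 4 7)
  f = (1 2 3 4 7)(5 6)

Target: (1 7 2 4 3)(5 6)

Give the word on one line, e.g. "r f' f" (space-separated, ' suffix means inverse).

  after f: (1 2 3 4 7)(5 6)
  after r': (1 3 2)(5 6)
  after r': (2 7 4)(5 6)
  after r': (1 7 2 4 3)(5 6)

f r' r' r'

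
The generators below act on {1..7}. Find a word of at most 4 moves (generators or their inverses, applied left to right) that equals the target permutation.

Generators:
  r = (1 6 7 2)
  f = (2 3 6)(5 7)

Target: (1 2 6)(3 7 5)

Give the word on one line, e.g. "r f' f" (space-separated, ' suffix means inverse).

f r f' f'

  after f: (2 3 6)(5 7)
  after r: (1 6)(2 3 7 5)
  after f': (1 3 5 6)
  after f': (1 2 6)(3 7 5)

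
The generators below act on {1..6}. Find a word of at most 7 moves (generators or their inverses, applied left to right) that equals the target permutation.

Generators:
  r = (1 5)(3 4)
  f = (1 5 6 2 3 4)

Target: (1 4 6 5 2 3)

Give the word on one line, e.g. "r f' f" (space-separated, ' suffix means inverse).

f' r f r f

  after f': (1 4 3 2 6 5)
  after r: (1 3 2 6)
  after f: (1 4)(5 6)
  after r: (1 3 4 5 6)
  after f: (1 4 6 5 2 3)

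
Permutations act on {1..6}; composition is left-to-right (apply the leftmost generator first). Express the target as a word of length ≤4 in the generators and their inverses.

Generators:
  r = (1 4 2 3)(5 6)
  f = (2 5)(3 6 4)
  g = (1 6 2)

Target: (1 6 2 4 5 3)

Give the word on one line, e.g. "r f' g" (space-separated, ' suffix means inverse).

r f'

  after r: (1 4 2 3)(5 6)
  after f': (1 6 2 4 5 3)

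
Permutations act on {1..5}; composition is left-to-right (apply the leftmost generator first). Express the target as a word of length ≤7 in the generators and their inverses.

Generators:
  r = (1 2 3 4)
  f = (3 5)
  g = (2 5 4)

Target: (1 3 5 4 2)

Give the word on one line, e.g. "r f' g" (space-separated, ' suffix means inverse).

  after r: (1 2 3 4)
  after f': (1 2 5 3 4)
  after g: (1 5 3 2 4)
  after r: (1 5 4 2)
  after f': (1 3 5 4 2)

r f' g r f'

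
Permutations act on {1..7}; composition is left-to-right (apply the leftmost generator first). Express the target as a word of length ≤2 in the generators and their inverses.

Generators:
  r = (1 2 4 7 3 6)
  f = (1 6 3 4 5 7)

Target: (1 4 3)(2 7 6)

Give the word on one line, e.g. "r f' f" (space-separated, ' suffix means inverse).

  after r: (1 2 4 7 3 6)
  after r: (1 4 3)(2 7 6)

r r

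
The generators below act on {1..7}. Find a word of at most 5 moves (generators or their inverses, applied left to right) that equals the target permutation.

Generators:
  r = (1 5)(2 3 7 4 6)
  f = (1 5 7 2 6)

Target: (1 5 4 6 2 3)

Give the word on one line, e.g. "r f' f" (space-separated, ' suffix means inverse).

r r f r f

  after r: (1 5)(2 3 7 4 6)
  after r: (2 7 6 3 4)
  after f: (1 5 7)(3 4 6)
  after r: (2 3 6 7 5 4)
  after f: (1 5 4 6 2 3)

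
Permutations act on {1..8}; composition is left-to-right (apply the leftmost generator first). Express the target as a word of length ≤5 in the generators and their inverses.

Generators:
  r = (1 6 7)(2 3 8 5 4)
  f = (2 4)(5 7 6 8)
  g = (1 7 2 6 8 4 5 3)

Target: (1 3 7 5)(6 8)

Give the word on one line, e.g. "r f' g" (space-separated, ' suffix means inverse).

g f' g

  after g: (1 7 2 6 8 4 5 3)
  after f': (1 5 3)(2 7 4 8)
  after g: (1 3 7 5)(6 8)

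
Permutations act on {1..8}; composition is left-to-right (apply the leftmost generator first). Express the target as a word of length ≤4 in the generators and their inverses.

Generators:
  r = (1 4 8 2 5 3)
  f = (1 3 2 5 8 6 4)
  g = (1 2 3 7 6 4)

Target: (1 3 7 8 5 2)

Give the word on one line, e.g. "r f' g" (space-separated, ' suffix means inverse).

  after g: (1 2 3 7 6 4)
  after f': (1 3 7 8 5 2)

g f'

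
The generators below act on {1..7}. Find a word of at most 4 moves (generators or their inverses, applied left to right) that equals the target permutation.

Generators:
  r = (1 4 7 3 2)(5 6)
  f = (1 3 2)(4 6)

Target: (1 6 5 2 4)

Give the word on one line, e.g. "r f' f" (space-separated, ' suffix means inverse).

  after r: (1 4 7 3 2)(5 6)
  after f: (1 6 5 4 7 2 3)
  after r': (1 5)(2 7 3)
  after r': (1 6 5 2 4)

r f r' r'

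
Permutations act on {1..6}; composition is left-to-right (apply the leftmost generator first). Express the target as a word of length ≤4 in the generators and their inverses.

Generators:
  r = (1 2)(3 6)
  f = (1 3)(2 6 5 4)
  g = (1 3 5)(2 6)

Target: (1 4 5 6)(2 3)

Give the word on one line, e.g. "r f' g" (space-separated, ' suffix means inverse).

r f'

  after r: (1 2)(3 6)
  after f': (1 4 5 6)(2 3)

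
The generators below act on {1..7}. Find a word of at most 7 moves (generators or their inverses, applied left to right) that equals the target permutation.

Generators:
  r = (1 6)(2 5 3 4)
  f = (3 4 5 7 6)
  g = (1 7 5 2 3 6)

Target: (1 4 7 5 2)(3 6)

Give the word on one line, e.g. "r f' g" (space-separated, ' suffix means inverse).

  after g': (1 6 3 2 5 7)
  after r: (2 3 5 7 6 4)
  after g: (1 7)(2 6 4 3)
  after g: (1 5 2)(4 6)
  after f': (1 4 7 5 2)(3 6)

g' r g g f'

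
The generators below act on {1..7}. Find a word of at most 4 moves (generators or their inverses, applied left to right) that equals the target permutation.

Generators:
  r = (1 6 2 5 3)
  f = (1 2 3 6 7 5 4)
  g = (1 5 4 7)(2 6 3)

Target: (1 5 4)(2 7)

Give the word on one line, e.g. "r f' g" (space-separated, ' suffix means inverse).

  after f': (1 4 5 7 6 3 2)
  after g': (1 5 4)(2 7)

f' g'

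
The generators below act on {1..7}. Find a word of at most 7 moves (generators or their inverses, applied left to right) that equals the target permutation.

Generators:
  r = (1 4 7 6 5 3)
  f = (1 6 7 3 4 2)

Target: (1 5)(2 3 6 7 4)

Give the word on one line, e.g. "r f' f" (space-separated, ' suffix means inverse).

  after r: (1 4 7 6 5 3)
  after r: (1 7 5)(3 4 6)
  after f': (1 6 7 5 2 4)
  after r: (1 5 2 7 3)
  after f: (1 5)(2 3 6 7 4)

r r f' r f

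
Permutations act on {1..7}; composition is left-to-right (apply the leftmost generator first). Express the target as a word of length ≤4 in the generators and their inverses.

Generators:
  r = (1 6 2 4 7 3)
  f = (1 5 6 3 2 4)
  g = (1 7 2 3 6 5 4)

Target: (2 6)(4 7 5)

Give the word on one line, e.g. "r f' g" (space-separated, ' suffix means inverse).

  after r: (1 6 2 4 7 3)
  after r: (1 2 7)(3 6 4)
  after r: (1 4)(2 3)(6 7)
  after g: (2 6)(4 7 5)

r r r g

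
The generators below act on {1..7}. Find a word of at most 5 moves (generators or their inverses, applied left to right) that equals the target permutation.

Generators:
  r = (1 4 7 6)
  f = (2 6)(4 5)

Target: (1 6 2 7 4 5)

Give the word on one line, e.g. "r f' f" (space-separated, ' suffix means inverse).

f' r r r

  after f': (2 6)(4 5)
  after r: (1 4 5 7 6 2)
  after r: (1 7)(2 4 5 6)
  after r: (1 6 2 7 4 5)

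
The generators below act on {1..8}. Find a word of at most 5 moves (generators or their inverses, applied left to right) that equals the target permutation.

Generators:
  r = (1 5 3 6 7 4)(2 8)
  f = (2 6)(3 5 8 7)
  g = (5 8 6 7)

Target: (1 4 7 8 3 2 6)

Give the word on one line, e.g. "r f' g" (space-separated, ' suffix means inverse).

  after g': (5 7 6 8)
  after f: (2 6 7)(3 5)
  after g: (2 7)(3 8 6 5)
  after r': (1 4 7 8 3 2 6)

g' f g r'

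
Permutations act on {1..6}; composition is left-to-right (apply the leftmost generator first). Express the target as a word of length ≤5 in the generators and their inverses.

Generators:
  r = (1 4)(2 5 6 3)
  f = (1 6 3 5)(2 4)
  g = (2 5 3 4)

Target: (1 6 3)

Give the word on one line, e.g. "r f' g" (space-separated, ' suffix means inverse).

  after f': (1 5 3 6)(2 4)
  after g: (1 3 6)(4 5)
  after f': (1 6 5 2 4 3)
  after g: (1 6 3)

f' g f' g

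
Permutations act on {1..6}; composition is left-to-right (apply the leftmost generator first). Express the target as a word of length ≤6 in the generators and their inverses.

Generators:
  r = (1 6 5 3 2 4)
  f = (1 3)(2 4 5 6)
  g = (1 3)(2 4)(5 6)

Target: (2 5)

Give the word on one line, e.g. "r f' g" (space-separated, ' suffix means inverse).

g f g' g'

  after g: (1 3)(2 4)(5 6)
  after f: (2 5)
  after g': (1 3)(2 6 5 4)
  after g': (2 5)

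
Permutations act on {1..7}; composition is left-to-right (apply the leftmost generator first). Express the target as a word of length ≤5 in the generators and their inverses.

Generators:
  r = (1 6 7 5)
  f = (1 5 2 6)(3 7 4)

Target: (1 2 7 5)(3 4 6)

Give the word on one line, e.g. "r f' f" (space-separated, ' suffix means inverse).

r f' r'

  after r: (1 6 7 5)
  after f': (1 2 5 6 3 4 7)
  after r': (1 2 7 5)(3 4 6)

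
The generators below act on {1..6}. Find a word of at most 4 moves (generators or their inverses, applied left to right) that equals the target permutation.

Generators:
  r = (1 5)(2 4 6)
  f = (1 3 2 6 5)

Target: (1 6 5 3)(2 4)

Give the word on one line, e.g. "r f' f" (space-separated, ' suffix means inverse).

  after r': (1 5)(2 6 4)
  after f': (1 6 4 3)
  after r: (1 2 4 3 5)
  after f: (1 6 5 3)(2 4)

r' f' r f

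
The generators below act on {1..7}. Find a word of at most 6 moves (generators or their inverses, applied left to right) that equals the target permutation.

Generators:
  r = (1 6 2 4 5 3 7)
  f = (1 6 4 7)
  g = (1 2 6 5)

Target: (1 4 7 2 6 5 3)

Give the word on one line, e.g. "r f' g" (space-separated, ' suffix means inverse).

  after g': (1 5 6 2)
  after f': (1 5)(2 7 4 6)
  after f': (1 5 7 6 2 4)
  after r': (1 4 7)(3 5)
  after g: (1 4 7 2 6 5 3)

g' f' f' r' g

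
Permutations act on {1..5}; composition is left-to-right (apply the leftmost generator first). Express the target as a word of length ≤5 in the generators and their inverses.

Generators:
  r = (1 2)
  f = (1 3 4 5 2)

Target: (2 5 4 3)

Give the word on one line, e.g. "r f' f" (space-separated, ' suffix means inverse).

f' r' r' r'

  after f': (1 2 5 4 3)
  after r': (2 5 4 3)
  after r': (1 2 5 4 3)
  after r': (2 5 4 3)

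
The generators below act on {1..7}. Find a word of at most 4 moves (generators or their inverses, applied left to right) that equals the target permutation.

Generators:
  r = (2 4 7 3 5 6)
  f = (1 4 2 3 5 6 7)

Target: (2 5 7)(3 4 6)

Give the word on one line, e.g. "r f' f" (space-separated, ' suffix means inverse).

r' r'

  after r': (2 6 5 3 7 4)
  after r': (2 5 7)(3 4 6)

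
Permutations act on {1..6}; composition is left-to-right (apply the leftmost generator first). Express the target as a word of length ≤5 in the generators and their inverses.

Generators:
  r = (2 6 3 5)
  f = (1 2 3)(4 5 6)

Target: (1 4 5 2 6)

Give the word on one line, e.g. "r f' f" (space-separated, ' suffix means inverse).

f' r f f r'

  after f': (1 3 2)(4 6 5)
  after r: (1 5 4 3 6 2)
  after f: (1 6 3 4)
  after f: (1 4 2 3 5 6)
  after r': (1 4 5 2 6)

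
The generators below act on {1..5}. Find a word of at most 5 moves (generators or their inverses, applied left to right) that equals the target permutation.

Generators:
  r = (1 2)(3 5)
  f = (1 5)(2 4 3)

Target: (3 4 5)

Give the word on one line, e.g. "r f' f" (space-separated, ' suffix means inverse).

r f' r f

  after r: (1 2)(3 5)
  after f': (1 3)(2 5 4)
  after r: (1 5 4)(2 3)
  after f: (3 4 5)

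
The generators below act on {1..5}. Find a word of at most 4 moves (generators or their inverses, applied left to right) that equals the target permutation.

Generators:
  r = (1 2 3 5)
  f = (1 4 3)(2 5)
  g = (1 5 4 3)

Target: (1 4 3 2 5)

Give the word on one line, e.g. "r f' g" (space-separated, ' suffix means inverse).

r' g

  after r': (1 5 3 2)
  after g: (1 4 3 2 5)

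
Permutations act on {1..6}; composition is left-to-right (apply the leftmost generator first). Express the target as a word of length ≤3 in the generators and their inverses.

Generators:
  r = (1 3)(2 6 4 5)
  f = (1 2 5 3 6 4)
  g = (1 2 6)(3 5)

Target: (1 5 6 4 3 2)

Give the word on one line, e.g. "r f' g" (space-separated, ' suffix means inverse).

  after r: (1 3)(2 6 4 5)
  after g: (1 5 6 4 3 2)

r g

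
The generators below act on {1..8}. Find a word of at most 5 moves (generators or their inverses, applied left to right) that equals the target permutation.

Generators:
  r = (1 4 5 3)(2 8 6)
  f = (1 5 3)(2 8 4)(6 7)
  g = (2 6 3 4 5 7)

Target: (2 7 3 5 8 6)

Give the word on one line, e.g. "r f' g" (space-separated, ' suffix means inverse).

  after g': (2 7 5 4 3 6)
  after f: (1 5 2 6 8 4)(3 7)
  after r': (1 4 3 7 5 6 2 8)
  after r': (3 7 4 5 8)
  after g': (2 7 3 5 8 6)

g' f r' r' g'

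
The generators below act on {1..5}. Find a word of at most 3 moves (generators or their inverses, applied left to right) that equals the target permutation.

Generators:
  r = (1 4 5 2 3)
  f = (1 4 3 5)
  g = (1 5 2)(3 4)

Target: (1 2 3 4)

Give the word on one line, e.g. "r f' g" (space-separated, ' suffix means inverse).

  after g: (1 5 2)(3 4)
  after g: (1 2 5)
  after f': (1 2 3 4)

g g f'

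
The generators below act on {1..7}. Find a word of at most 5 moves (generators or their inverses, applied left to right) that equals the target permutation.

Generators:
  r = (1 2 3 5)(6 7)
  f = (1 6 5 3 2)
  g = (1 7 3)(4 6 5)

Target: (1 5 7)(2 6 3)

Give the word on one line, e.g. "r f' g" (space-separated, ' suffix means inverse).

  after f': (1 2 3 5 6)
  after r: (1 3)(2 5 7 6)
  after f': (1 5 7)(2 6 3)

f' r f'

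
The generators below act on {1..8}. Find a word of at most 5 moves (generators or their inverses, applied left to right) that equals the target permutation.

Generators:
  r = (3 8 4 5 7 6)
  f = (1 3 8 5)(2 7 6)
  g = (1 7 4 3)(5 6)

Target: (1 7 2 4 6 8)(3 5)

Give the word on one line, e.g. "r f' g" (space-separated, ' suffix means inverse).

f' g r'

  after f': (1 5 8 3)(2 6 7)
  after g: (1 6 4 3 7 2 5 8)
  after r': (1 7 2 4 6 8)(3 5)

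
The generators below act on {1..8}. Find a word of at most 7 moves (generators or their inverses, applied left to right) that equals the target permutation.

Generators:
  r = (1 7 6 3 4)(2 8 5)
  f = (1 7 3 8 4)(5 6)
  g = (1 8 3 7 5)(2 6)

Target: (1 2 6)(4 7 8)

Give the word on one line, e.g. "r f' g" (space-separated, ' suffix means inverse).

  after g': (1 5 7 3 8)(2 6)
  after r: (1 2 3 5 6 8 7 4)
  after g: (1 6 3)(2 7 4 8 5)
  after g: (1 2 5 6 7 4 3 8)
  after f': (1 2 6)(4 7 8)

g' r g g f'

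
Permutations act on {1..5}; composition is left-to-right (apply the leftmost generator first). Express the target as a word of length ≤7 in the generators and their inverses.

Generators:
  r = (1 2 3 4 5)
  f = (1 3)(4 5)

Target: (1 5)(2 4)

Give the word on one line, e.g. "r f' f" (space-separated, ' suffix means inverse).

f' r f r' f'

  after f': (1 3)(4 5)
  after r: (1 4)(2 3)
  after f: (1 5 4 3 2)
  after r': (1 4 2 5 3)
  after f': (1 5)(2 4)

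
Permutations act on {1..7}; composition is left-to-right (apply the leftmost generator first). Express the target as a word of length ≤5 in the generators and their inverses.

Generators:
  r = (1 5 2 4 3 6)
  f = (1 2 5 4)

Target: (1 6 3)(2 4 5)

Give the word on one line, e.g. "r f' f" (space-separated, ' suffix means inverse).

  after f': (1 4 5 2)
  after r: (1 3 6)(2 5 4)
  after f': (1 3 6 4)
  after r: (1 6 3)(2 4 5)

f' r f' r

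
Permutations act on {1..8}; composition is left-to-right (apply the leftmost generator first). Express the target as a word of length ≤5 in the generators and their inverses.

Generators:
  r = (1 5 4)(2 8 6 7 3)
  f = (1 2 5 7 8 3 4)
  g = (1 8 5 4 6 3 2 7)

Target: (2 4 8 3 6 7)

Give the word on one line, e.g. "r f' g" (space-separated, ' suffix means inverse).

f r r r g

  after f: (1 2 5 7 8 3 4)
  after r: (1 8 2 4 5 3)(6 7)
  after r: (1 6 3 5 2)
  after r: (1 7 3 4)(2 5 8 6)
  after g: (2 4 8 3 6 7)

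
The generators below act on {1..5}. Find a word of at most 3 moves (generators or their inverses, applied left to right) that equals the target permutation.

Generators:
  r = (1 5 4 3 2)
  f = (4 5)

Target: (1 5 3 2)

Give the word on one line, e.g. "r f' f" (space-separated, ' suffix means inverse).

f' r

  after f': (4 5)
  after r: (1 5 3 2)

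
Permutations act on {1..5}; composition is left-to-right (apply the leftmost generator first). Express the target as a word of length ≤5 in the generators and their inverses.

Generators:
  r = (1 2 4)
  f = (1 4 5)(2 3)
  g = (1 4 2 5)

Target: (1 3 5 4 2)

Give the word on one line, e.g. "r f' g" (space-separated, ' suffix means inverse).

r f' g r' r'

  after r: (1 2 4)
  after f': (1 3 2)(4 5)
  after g: (1 3 5 2 4)
  after r': (1 3 5)
  after r': (1 3 5 4 2)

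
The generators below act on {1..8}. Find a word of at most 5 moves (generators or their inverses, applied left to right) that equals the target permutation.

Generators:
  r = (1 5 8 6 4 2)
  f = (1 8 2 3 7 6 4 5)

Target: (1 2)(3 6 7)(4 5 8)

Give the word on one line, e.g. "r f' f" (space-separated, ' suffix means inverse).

f' r' r'

  after f': (1 5 4 6 7 3 2 8)
  after r': (2 5 6 7 3 4 8)
  after r': (1 2)(3 6 7)(4 5 8)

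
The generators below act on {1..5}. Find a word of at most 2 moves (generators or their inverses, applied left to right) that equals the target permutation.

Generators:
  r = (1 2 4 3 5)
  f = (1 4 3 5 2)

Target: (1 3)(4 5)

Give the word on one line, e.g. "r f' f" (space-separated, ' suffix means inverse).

f r

  after f: (1 4 3 5 2)
  after r: (1 3)(4 5)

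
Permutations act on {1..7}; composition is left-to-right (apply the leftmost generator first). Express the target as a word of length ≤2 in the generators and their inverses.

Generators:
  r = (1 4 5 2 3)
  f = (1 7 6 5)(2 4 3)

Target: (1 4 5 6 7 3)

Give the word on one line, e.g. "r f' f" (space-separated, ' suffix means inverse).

f' r'

  after f': (1 5 6 7)(2 3 4)
  after r': (1 4 5 6 7 3)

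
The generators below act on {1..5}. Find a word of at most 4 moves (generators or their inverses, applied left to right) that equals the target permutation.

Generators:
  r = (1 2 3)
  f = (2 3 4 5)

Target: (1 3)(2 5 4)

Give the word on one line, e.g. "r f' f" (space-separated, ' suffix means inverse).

f' r r

  after f': (2 5 4 3)
  after r: (1 2 5 4)
  after r: (1 3)(2 5 4)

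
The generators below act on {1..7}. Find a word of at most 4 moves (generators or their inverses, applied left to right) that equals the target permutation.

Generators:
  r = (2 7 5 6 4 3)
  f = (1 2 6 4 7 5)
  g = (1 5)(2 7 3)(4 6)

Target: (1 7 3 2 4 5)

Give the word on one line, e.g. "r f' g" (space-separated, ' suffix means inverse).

  after g': (1 5)(2 3 7)(4 6)
  after r': (1 7 3 2 4 5)

g' r'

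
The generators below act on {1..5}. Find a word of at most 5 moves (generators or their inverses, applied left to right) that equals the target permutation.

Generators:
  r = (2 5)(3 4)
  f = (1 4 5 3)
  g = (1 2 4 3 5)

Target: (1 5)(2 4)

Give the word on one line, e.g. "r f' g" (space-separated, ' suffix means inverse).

  after f: (1 4 5 3)
  after g': (1 2)(3 5 4)
  after f': (1 2 3 4 5)
  after r: (1 5)(2 4)

f g' f' r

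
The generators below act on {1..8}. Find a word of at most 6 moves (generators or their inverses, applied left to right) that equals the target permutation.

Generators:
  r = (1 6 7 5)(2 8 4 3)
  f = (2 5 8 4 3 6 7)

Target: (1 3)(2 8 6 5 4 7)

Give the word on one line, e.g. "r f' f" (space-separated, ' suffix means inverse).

f r' f f f

  after f: (2 5 8 4 3 6 7)
  after r': (1 5 2 7 3)
  after f: (1 8 4 3)(6 7)
  after f: (1 4 6 2 5 8 3)
  after f: (1 3)(2 8 6 5 4 7)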